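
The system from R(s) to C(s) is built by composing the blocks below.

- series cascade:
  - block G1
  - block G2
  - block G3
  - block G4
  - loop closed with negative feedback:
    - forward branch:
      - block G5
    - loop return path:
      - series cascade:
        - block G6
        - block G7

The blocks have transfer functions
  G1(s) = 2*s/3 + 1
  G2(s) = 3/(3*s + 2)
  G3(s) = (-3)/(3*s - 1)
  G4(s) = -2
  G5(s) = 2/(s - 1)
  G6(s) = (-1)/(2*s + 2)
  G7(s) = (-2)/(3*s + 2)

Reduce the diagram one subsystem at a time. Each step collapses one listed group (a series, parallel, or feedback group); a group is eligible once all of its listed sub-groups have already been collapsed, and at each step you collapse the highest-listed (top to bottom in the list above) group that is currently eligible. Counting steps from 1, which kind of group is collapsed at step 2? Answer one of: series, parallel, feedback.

1. combine G6, G7 in series
2. apply the feedback formula to G5, (G6*G7)
3. cascade G1, G2, G3, G4, [G5/(1+G5*(G6*G7))]
So the answer for step 2 is feedback.

Final answer: feedback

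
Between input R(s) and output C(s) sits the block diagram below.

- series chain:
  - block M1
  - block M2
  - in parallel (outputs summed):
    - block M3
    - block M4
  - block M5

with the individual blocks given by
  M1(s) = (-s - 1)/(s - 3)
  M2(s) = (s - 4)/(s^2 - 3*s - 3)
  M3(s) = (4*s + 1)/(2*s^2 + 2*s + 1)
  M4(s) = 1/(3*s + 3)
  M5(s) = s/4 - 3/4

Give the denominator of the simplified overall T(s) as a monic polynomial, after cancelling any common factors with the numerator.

First reduce the diagram to T(s).

Step 1 - add M3, M4 (parallel) -> (14*s^2 + 17*s + 4)/(6*s^3 + 12*s^2 + 9*s + 3)
Step 2 - reduce the series chain M1, M2, (M3+M4), M5 -> (-14*s^3 + 39*s^2 + 64*s + 16)/(24*s^4 - 48*s^3 - 132*s^2 - 108*s - 36)
Step 2 gives the fully reduced T(s), with no common factor left to cancel. The denominator's leading coefficient is 24, so divide each of its coefficients by 24 to get the monic form.

Answer: s^4 - 2*s^3 - 11*s^2/2 - 9*s/2 - 3/2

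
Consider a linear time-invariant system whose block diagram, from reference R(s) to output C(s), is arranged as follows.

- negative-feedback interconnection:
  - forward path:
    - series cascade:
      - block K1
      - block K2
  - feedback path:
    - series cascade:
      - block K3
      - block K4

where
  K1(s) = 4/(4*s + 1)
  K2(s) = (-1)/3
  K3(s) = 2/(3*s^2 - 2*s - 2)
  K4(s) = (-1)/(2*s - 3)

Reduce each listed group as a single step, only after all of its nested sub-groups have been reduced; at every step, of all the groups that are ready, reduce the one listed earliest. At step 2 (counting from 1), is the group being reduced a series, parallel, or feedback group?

Reducing step by step:

Step 1: combine K1, K2 in series
Step 2: cascade K3, K4
Step 3: close the feedback loop around (K1*K2), (K3*K4)
Step 2: series.

Answer: series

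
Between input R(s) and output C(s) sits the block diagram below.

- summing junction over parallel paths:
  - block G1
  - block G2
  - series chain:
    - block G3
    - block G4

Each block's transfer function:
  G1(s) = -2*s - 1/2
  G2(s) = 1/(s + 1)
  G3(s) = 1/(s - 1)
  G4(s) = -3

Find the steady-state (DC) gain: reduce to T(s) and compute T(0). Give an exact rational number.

(1) multiply G3, G4 (series): (-3)/(s - 1)
(2) combine G1, G2, (G3*G4) in parallel: (-4*s^3 - s^2 - 7)/(2*s^2 - 2)
DC gain: substitute s = 0 into T(s) from step 2: T(0) = -7/(-2) = 7/2.

Answer: 7/2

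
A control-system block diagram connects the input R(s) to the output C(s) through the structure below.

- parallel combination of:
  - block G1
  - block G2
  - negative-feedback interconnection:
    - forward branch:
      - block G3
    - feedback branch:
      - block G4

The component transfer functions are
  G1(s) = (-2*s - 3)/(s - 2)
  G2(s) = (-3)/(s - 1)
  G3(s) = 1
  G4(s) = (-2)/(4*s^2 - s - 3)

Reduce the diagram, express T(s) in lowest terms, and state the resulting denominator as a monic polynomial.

(1) close the feedback loop around G3, G4; result (4*s^2 - s - 3)/(4*s^2 - s - 5)
(2) combine G1, G2, [G3/(1+G3*G4)] in parallel; result (-4*s^4 - 27*s^3 + 58*s^2 + 18*s - 51)/(4*s^4 - 13*s^3 + 6*s^2 + 13*s - 10)
The result of step 2 is T(s) in lowest terms. Its denominator has leading coefficient 4; dividing the denominator through by 4 makes it monic.

Therefore the answer is s^4 - 13*s^3/4 + 3*s^2/2 + 13*s/4 - 5/2.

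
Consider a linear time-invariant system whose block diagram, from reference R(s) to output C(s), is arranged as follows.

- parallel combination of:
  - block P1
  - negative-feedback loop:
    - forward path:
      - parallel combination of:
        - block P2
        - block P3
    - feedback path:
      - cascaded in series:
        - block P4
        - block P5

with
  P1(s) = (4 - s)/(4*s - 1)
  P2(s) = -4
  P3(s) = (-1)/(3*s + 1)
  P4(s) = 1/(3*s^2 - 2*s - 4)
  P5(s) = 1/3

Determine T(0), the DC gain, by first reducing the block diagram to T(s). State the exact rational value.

Step 1 - add P2, P3 (parallel) = (-12*s - 5)/(3*s + 1)
Step 2 - multiply P4, P5 (series) = 1/(9*s^2 - 6*s - 12)
Step 3 - collapse the loop ((P2+P3) forward, (P4*P5) return) = (-108*s^3 + 27*s^2 + 174*s + 60)/(27*s^3 - 9*s^2 - 54*s - 17)
Step 4 - combine P1, [(P2+P3)/(1+(P2+P3)*(P4*P5))] in parallel = (-459*s^4 + 333*s^3 + 687*s^2 - 133*s - 128)/(108*s^4 - 63*s^3 - 207*s^2 - 14*s + 17)
That last expression is T(s); at s = 0 only the constant terms survive, so T(0) = -128/17.

Answer: -128/17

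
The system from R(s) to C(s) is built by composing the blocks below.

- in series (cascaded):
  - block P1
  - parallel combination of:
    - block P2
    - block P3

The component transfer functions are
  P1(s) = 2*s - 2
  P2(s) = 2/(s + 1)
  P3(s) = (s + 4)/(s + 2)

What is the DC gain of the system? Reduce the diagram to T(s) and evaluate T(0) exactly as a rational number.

Step 1 - sum the parallel branches P2, P3; result (s^2 + 7*s + 8)/(s^2 + 3*s + 2)
Step 2 - multiply P1, (P2+P3) (series); result (2*s^3 + 12*s^2 + 2*s - 16)/(s^2 + 3*s + 2)
DC gain: substitute s = 0 into T(s) from step 2: T(0) = -16/2 = -8.

Therefore the answer is -8.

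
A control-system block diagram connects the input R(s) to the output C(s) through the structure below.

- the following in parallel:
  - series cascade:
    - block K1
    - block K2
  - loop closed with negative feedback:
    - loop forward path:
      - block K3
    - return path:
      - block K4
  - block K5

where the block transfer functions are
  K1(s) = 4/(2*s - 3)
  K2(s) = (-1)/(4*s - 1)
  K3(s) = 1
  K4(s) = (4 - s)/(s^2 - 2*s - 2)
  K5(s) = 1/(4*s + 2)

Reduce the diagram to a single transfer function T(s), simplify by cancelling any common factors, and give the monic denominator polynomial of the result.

Reducing step by step:

(1) combine K1, K2 in series: (-4)/(8*s^2 - 14*s + 3)
(2) reduce the feedback loop with forward K3 and return K4: (s^2 - 2*s - 2)/(s^2 - 3*s + 2)
(3) parallel reduction of (K1*K2), [K3/(1+K3*K4)], K5: (32*s^5 - 96*s^4 - 54*s^3 + 219*s^2 - 25*s - 22)/(32*s^5 - 136*s^4 + 168*s^3 - 26*s^2 - 50*s + 12)
That last expression is T(s), already simplified. Scaling its denominator by 1/32 (the reciprocal of the leading coefficient) yields the monic denominator.

Answer: s^5 - 17*s^4/4 + 21*s^3/4 - 13*s^2/16 - 25*s/16 + 3/8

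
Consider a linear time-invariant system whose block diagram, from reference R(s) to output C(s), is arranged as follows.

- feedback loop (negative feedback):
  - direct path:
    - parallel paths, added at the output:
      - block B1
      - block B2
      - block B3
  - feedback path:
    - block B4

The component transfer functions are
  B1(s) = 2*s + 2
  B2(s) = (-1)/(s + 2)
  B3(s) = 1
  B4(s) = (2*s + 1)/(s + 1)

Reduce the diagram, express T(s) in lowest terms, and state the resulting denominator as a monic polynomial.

Answer: s^2 + 13*s/4 + 7/4

Working:
Step 1. combine B1, B2, B3 in parallel gives (2*s^2 + 7*s + 5)/(s + 2)
Step 2. feedback reduction of (B1+B2+B3), B4 gives (2*s^2 + 7*s + 5)/(4*s^2 + 13*s + 7)
Step 2 gives the fully reduced T(s), with no common factor left to cancel. The denominator's leading coefficient is 4, so divide each of its coefficients by 4 to get the monic form.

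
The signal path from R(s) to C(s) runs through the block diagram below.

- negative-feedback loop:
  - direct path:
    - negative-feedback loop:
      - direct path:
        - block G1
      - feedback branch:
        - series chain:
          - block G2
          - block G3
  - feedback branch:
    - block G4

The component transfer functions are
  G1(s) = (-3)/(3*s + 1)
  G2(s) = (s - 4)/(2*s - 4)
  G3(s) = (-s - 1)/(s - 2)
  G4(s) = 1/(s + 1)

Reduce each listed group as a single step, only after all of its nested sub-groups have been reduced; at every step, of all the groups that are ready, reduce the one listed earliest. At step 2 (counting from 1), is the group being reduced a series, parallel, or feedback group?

Answer: feedback

Working:
Step 1 - multiply G2, G3 (series)
Step 2 - reduce the feedback loop with forward G1 and return (G2*G3)
Step 3 - feedback reduction of [G1/(1+G1*(G2*G3))], G4
So the answer for step 2 is feedback.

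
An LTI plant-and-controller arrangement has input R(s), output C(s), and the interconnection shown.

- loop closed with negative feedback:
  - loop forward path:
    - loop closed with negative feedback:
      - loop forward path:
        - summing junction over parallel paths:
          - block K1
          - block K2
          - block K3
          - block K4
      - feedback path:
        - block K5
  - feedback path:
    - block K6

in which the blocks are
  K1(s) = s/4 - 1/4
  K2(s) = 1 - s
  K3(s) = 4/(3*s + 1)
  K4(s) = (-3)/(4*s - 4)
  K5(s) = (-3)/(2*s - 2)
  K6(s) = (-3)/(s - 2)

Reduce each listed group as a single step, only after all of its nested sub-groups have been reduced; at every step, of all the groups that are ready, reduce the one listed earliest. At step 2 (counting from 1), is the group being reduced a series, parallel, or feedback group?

1. reduce the parallel group K1, K2, K3, K4
2. feedback reduction of (K1+K2+K3+K4), K5
3. feedback reduction of [(K1+K2+K3+K4)/(1+(K1+K2+K3+K4)*K5)], K6
At step 2 the group reduced is feedback.

Answer: feedback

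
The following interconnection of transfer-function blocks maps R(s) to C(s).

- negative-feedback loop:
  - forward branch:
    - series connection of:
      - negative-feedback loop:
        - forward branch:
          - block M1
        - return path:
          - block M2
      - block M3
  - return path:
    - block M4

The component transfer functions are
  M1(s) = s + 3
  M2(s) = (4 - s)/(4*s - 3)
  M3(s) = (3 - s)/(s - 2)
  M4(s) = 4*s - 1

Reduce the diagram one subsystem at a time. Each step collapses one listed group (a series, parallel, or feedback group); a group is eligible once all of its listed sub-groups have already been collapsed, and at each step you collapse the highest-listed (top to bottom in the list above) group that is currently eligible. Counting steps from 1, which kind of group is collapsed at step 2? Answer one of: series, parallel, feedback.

Step 1: collapse the loop (M1 forward, M2 return)
Step 2: reduce the series chain [M1/(1+M1*M2)], M3
Step 3: close the feedback loop around ([M1/(1+M1*M2)]*M3), M4
Step 2: series.

Hence the answer: series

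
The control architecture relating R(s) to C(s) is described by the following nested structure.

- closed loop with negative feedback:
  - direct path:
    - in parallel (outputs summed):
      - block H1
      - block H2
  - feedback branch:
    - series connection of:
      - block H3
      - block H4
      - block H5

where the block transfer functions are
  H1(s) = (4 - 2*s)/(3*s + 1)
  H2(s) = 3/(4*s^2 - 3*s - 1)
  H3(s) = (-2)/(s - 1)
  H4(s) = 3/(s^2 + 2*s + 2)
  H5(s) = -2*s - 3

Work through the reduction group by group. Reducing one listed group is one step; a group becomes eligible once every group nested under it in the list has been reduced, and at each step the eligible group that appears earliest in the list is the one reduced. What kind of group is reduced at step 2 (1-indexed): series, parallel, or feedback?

Answer: series

Working:
(1) parallel reduction of H1, H2
(2) multiply H3, H4, H5 (series)
(3) feedback reduction of (H1+H2), (H3*H4*H5)
Step 2: series.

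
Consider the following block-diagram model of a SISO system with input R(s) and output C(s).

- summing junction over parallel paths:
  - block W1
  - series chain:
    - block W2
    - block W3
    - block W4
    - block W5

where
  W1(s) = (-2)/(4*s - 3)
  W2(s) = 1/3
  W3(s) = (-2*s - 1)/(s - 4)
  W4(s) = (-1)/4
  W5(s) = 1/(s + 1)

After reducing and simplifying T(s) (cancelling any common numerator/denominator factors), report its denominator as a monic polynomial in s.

Step 1: series reduction of W2, W3, W4, W5 gives (2*s + 1)/(12*s^2 - 36*s - 48)
Step 2: reduce the parallel group W1, (W2*W3*W4*W5) gives (-16*s^2 + 70*s + 93)/(48*s^3 - 180*s^2 - 84*s + 144)
The result of step 2 is T(s) in lowest terms. Its denominator has leading coefficient 48; dividing the denominator through by 48 makes it monic.

Hence the answer: s^3 - 15*s^2/4 - 7*s/4 + 3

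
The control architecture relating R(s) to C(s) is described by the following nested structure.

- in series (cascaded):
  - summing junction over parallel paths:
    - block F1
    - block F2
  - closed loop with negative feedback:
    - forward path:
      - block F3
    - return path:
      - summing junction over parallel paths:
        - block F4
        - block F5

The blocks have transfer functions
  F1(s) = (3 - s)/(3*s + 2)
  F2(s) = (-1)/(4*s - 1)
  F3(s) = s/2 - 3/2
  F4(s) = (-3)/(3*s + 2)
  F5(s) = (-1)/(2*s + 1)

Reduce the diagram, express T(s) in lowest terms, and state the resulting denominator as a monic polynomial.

1. reduce the parallel group F1, F2 gives (-4*s^2 + 10*s - 5)/(12*s^2 + 5*s - 2)
2. add F4, F5 (parallel) gives (-9*s - 5)/(6*s^2 + 7*s + 2)
3. apply the feedback formula to F3, (F4+F5) gives (6*s^3 - 11*s^2 - 19*s - 6)/(3*s^2 + 36*s + 19)
4. combine (F1+F2), [F3/(1+F3*(F4+F5))] in series gives (-8*s^4 + 40*s^3 - 48*s^2 - 5*s + 15)/(12*s^3 + 141*s^2 + 40*s - 19)
T(s) is the step-4 result (common factors already cancelled). Leading coefficient of the denominator: 12. Divide through by 12 for the monic polynomial.

Answer: s^3 + 47*s^2/4 + 10*s/3 - 19/12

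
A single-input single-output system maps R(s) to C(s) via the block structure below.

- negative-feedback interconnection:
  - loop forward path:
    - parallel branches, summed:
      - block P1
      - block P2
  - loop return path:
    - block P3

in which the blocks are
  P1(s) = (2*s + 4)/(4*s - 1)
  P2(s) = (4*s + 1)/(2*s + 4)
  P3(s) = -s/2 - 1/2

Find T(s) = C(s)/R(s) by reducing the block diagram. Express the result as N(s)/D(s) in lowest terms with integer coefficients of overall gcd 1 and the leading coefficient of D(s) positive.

(1) add P1, P2 (parallel) gives (20*s^2 + 16*s + 15)/(8*s^2 + 14*s - 4)
(2) close the feedback loop around (P1+P2), P3: this yields T(s), and no further normalization is needed

Hence the answer: (-40*s^2 - 32*s - 30)/(20*s^3 + 20*s^2 + 3*s + 23)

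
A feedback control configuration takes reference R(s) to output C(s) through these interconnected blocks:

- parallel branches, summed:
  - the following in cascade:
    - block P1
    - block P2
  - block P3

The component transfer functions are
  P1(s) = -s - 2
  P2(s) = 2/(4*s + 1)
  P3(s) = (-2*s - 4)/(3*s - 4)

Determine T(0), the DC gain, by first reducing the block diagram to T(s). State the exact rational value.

Step 1. cascade P1, P2 = (-2*s - 4)/(4*s + 1)
Step 2. add (P1*P2), P3 (parallel) = (-14*s^2 - 22*s + 12)/(12*s^2 - 13*s - 4)
DC gain: substitute s = 0 into T(s) from step 2: T(0) = 12/(-4) = -3.

Answer: -3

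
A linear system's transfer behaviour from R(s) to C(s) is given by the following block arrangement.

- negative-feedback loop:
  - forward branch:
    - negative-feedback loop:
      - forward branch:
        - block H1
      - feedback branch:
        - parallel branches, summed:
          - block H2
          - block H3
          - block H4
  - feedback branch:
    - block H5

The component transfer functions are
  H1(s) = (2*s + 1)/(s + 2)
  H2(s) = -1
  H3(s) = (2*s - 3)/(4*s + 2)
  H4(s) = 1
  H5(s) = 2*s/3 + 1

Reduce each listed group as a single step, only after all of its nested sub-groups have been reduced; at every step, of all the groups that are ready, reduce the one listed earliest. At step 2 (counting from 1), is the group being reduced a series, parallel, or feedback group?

Step 1: sum the parallel branches H2, H3, H4
Step 2: reduce the feedback loop with forward H1 and return (H2+H3+H4)
Step 3: close the feedback loop around [H1/(1+H1*(H2+H3+H4))], H5
Step 2: feedback.

Final answer: feedback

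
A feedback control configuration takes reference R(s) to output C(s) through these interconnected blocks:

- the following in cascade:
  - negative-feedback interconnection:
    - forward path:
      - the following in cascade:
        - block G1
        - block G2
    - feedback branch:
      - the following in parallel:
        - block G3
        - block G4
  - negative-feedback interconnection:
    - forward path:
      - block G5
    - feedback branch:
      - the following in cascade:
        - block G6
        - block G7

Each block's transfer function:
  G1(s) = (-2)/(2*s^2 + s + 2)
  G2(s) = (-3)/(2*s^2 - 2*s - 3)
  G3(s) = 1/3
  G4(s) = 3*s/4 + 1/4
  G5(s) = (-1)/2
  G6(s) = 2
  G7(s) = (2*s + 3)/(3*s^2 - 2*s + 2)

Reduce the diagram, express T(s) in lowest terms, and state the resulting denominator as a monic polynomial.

Reducing step by step:

1. cascade G1, G2 -> 6/(4*s^4 - 2*s^3 - 4*s^2 - 7*s - 6)
2. add G3, G4 (parallel) -> 3*s/4 + 7/12
3. reduce the feedback loop with forward (G1*G2) and return (G3+G4) -> 12/(8*s^4 - 4*s^3 - 8*s^2 - 5*s - 5)
4. multiply G6, G7 (series) -> (4*s + 6)/(3*s^2 - 2*s + 2)
5. apply the feedback formula to G5, (G6*G7) -> (-3*s^2 + 2*s - 2)/(6*s^2 - 8*s - 2)
6. cascade [(G1*G2)/(1+(G1*G2)*(G3+G4))], [G5/(1+G5*(G6*G7))] -> (-18*s^2 + 12*s - 12)/(24*s^6 - 44*s^5 - 16*s^4 + 21*s^3 + 13*s^2 + 25*s + 5)
The result of step 6 is T(s) in lowest terms. Its denominator has leading coefficient 24; dividing the denominator through by 24 makes it monic.

Answer: s^6 - 11*s^5/6 - 2*s^4/3 + 7*s^3/8 + 13*s^2/24 + 25*s/24 + 5/24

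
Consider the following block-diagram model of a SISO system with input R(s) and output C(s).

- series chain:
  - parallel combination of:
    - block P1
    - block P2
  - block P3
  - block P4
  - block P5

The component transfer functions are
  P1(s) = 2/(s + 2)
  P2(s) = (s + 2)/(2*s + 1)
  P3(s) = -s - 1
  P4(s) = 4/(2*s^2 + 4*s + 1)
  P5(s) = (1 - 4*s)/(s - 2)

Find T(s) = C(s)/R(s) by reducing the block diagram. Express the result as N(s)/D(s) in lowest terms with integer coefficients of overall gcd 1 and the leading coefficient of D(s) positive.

Step 1. combine P1, P2 in parallel, giving (s^2 + 8*s + 6)/(2*s^2 + 5*s + 2)
Step 2. series reduction of (P1+P2), P3, P4, P5 - this is the overall T(s), already in the required normalized form

Therefore the answer is (16*s^4 + 140*s^3 + 188*s^2 + 40*s - 24)/(4*s^5 + 10*s^4 - 10*s^3 - 39*s^2 - 24*s - 4).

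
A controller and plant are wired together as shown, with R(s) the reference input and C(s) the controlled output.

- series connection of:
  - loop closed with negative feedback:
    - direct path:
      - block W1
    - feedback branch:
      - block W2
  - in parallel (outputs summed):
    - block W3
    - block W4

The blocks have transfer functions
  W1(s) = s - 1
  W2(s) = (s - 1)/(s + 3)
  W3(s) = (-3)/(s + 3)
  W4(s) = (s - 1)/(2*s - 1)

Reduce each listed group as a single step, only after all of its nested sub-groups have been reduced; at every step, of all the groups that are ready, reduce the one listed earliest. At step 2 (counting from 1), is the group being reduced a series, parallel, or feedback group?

Step 1. feedback reduction of W1, W2
Step 2. sum the parallel branches W3, W4
Step 3. reduce the series chain [W1/(1+W1*W2)], (W3+W4)
Step 2 collapses a parallel group.

Therefore the answer is parallel.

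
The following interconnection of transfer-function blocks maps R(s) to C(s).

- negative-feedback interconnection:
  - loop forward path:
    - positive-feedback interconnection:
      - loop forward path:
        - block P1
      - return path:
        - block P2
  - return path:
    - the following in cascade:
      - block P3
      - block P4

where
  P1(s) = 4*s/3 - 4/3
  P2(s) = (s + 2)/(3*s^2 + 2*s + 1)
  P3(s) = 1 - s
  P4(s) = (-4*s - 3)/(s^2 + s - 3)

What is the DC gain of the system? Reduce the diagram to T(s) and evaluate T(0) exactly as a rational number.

Step 1: reduce the feedback loop with forward P1 and return P2: (12*s^3 - 4*s^2 - 4*s - 4)/(5*s^2 + 2*s + 11)
Step 2: combine P3, P4 in series: (4*s^2 - s - 3)/(s^2 + s - 3)
Step 3: close the feedback loop around [P1/(1-P1*P2)], (P3*P4): (12*s^5 + 8*s^4 - 44*s^3 + 4*s^2 + 8*s + 12)/(48*s^5 - 23*s^4 - 41*s^3 - 2*s^2 + 21*s - 21)
Evaluating the step-3 result (the overall T(s)) at s = 0 gives T(0) = 12/(-21) = -4/7.

Therefore the answer is -4/7.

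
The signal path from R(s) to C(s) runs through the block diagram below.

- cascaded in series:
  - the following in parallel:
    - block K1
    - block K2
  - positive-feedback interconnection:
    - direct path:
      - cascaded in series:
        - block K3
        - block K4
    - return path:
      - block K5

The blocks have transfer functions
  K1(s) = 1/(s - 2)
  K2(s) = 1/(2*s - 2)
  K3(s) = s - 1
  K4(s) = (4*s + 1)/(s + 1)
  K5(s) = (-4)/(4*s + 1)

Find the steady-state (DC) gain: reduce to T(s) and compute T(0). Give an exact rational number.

First reduce the diagram to T(s).

Step 1 - combine K1, K2 in parallel; result (3*s - 4)/(2*s^2 - 6*s + 4)
Step 2 - multiply K3, K4 (series); result (4*s^2 - 3*s - 1)/(s + 1)
Step 3 - reduce the feedback loop with forward (K3*K4) and return K5; result (4*s^2 - 3*s - 1)/(5*s - 3)
Step 4 - combine (K1+K2), [(K3*K4)/(1-(K3*K4)*K5)] in series; result (12*s^2 - 13*s - 4)/(10*s^2 - 26*s + 12)
Step 4 gives the overall T(s). Then T(0) = -4/12 = -1/3.

Answer: -1/3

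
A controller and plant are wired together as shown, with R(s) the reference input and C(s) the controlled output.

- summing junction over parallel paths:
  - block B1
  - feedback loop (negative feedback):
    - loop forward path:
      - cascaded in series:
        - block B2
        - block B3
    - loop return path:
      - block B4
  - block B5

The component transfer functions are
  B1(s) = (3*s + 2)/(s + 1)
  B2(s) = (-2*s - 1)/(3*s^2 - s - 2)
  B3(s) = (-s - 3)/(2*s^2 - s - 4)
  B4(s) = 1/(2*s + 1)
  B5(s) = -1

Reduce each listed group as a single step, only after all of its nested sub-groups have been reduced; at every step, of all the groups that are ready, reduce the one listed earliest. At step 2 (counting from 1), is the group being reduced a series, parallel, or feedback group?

The answer is feedback.

Reasoning:
[1] combine B2, B3 in series
[2] apply the feedback formula to (B2*B3), B4
[3] sum the parallel branches B1, [(B2*B3)/(1+(B2*B3)*B4)], B5
Step 2 collapses a feedback group.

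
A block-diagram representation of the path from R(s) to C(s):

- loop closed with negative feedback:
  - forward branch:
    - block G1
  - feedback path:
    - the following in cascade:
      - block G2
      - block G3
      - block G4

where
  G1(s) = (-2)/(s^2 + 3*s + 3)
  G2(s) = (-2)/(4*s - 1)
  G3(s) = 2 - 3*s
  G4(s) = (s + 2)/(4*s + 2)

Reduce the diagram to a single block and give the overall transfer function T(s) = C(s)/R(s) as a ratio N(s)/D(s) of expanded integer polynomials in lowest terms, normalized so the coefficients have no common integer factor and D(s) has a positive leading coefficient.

Answer: (-16*s^2 - 4*s + 2)/(8*s^4 + 26*s^3 + 23*s^2 - 5*s + 5)

Working:
Step 1: reduce the series chain G2, G3, G4 gives (3*s^2 + 4*s - 4)/(8*s^2 + 2*s - 1)
Step 2: apply the feedback formula to G1, (G2*G3*G4): this yields T(s), and no further normalization is needed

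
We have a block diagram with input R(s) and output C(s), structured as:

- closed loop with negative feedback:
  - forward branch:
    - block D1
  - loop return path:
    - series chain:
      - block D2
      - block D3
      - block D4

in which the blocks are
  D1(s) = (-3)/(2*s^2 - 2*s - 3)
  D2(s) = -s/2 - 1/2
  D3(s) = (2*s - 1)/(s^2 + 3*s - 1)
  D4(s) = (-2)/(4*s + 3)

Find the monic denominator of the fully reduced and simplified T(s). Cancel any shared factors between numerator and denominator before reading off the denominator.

[1] combine D2, D3, D4 in series gives (2*s^2 + s - 1)/(4*s^3 + 15*s^2 + 5*s - 3)
[2] apply the feedback formula to D1, (D2*D3*D4) gives (-12*s^3 - 45*s^2 - 15*s + 9)/(8*s^5 + 22*s^4 - 32*s^3 - 67*s^2 - 12*s + 12)
That last expression is T(s), already simplified. Scaling its denominator by 1/8 (the reciprocal of the leading coefficient) yields the monic denominator.

Answer: s^5 + 11*s^4/4 - 4*s^3 - 67*s^2/8 - 3*s/2 + 3/2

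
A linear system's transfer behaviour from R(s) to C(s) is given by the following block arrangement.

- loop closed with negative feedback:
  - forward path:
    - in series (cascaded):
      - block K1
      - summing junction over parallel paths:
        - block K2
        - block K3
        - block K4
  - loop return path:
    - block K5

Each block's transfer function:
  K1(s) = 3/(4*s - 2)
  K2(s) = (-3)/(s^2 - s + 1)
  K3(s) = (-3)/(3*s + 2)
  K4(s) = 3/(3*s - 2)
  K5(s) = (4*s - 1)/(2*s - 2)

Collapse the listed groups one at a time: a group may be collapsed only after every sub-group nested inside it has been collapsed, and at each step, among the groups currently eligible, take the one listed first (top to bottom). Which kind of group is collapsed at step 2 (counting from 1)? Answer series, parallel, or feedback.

Step 1. sum the parallel branches K2, K3, K4
Step 2. series reduction of K1, (K2+K3+K4)
Step 3. close the feedback loop around (K1*(K2+K3+K4)), K5
At step 2 the group reduced is series.

Therefore the answer is series.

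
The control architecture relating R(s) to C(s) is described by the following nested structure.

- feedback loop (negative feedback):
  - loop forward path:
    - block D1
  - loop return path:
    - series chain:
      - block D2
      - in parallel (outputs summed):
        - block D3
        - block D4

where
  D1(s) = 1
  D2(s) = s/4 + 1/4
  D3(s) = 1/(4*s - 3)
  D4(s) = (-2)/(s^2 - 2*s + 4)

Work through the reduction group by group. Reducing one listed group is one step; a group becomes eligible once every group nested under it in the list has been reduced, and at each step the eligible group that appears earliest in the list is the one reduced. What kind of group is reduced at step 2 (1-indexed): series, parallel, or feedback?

Step 1 - parallel reduction of D3, D4
Step 2 - reduce the series chain D2, (D3+D4)
Step 3 - reduce the feedback loop with forward D1 and return (D2*(D3+D4))
Step 2 collapses a series group.

Hence the answer: series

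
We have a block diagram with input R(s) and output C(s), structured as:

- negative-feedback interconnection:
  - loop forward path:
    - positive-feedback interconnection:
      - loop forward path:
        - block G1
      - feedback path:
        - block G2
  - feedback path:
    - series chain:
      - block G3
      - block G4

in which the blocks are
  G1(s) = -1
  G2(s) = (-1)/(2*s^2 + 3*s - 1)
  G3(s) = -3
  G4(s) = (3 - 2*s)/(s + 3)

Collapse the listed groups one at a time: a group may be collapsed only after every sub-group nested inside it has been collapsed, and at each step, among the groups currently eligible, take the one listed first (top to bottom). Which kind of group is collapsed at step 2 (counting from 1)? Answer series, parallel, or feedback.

(1) feedback reduction of G1, G2
(2) combine G3, G4 in series
(3) reduce the feedback loop with forward [G1/(1-G1*G2)] and return (G3*G4)
The group at step 2 is a series group.

Hence the answer: series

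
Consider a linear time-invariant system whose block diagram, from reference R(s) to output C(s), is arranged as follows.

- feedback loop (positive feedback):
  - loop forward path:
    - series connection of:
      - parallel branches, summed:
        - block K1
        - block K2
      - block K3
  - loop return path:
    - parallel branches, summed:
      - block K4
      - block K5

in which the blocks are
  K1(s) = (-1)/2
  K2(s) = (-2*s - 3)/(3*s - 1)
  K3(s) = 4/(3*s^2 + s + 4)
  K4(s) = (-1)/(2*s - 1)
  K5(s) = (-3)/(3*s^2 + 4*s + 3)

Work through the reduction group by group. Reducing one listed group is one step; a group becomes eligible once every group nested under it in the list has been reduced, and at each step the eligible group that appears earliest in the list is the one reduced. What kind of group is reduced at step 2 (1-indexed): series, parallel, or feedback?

[1] combine K1, K2 in parallel
[2] series reduction of (K1+K2), K3
[3] combine K4, K5 in parallel
[4] collapse the loop (((K1+K2)*K3) forward, (K4+K5) return)
Step 2: series.

Therefore the answer is series.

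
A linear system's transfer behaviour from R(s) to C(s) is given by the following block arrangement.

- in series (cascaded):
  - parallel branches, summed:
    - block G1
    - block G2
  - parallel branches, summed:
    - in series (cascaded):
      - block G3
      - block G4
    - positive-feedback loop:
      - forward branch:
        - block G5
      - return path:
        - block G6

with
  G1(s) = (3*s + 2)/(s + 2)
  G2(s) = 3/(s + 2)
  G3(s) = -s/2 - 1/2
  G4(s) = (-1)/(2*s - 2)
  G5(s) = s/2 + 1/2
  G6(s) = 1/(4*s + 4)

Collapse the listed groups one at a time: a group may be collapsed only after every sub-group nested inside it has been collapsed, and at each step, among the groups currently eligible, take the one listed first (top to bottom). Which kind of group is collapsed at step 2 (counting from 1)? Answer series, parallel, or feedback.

Step 1. add G1, G2 (parallel)
Step 2. multiply G3, G4 (series)
Step 3. apply the feedback formula to G5, G6
Step 4. reduce the parallel group (G3*G4), [G5/(1-G5*G6)]
Step 5. combine (G1+G2), ((G3*G4)+[G5/(1-G5*G6)]) in series
The group at step 2 is a series group.

Hence the answer: series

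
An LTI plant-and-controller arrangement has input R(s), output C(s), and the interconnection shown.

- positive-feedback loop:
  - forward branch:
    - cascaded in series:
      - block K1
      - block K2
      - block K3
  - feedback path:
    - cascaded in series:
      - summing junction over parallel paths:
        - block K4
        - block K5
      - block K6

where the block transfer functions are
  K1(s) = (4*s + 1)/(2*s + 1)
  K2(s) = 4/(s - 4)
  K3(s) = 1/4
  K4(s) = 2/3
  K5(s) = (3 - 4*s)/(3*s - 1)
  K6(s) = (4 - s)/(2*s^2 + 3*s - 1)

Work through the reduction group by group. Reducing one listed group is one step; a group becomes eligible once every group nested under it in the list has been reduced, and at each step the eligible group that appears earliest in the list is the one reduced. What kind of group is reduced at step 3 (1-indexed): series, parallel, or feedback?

[1] reduce the series chain K1, K2, K3
[2] parallel reduction of K4, K5
[3] series reduction of (K4+K5), K6
[4] apply the feedback formula to (K1*K2*K3), ((K4+K5)*K6)
At step 3 the group reduced is series.

Answer: series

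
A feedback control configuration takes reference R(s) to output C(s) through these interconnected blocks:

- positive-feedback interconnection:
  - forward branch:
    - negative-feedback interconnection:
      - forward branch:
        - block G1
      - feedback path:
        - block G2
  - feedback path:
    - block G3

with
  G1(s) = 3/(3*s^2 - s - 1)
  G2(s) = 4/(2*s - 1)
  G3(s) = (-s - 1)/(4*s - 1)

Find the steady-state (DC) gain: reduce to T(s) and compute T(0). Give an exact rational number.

Step 1 - collapse the loop (G1 forward, G2 return): (6*s - 3)/(6*s^3 - 5*s^2 - s + 13)
Step 2 - apply the feedback formula to [G1/(1+G1*G2)], G3: (24*s^2 - 18*s + 3)/(24*s^4 - 26*s^3 + 7*s^2 + 56*s - 16)
That last expression is T(s); at s = 0 only the constant terms survive, so T(0) = 3/(-16) = -3/16.

Hence the answer: -3/16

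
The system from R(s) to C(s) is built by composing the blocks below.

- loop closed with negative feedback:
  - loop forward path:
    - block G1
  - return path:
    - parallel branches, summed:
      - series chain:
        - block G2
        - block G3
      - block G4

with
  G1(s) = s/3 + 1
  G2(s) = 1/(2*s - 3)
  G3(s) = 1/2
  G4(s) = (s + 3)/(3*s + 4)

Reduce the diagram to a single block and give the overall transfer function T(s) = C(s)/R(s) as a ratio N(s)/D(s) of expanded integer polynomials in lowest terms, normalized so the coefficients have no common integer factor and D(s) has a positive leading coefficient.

The answer is (12*s^3 + 34*s^2 - 30*s - 72)/(4*s^3 + 57*s^2 + 7*s - 114).

Reasoning:
(1) reduce the series chain G2, G3, giving 1/(4*s - 6)
(2) parallel reduction of (G2*G3), G4, giving (4*s^2 + 9*s - 14)/(12*s^2 - 2*s - 24)
(3) apply the feedback formula to G1, ((G2*G3)+G4), giving the overall T(s)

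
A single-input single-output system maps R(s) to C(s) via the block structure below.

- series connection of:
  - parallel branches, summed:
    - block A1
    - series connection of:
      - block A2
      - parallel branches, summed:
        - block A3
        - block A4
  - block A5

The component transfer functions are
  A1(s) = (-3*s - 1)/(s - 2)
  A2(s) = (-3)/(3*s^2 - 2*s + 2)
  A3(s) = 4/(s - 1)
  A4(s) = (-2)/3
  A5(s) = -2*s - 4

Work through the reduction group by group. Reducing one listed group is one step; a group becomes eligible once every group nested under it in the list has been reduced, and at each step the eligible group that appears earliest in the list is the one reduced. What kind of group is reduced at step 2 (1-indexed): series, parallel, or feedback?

(1) add A3, A4 (parallel)
(2) reduce the series chain A2, (A3+A4)
(3) add A1, (A2*(A3+A4)) (parallel)
(4) series reduction of (A1+(A2*(A3+A4))), A5
So the answer for step 2 is series.

Answer: series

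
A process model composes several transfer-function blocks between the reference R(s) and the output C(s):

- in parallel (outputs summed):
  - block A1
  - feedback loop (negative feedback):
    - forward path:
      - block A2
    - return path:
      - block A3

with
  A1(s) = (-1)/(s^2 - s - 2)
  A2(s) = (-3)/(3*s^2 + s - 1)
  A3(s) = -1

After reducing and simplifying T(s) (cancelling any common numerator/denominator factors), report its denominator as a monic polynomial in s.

The answer is s^4 - 2*s^3/3 - 5*s^2/3 - 4*s/3 - 4/3.

Reasoning:
[1] feedback reduction of A2, A3 = (-3)/(3*s^2 + s + 2)
[2] reduce the parallel group A1, [A2/(1+A2*A3)] = (-6*s^2 + 2*s + 4)/(3*s^4 - 2*s^3 - 5*s^2 - 4*s - 4)
The result of step 2 is T(s) in lowest terms. Its denominator has leading coefficient 3; dividing the denominator through by 3 makes it monic.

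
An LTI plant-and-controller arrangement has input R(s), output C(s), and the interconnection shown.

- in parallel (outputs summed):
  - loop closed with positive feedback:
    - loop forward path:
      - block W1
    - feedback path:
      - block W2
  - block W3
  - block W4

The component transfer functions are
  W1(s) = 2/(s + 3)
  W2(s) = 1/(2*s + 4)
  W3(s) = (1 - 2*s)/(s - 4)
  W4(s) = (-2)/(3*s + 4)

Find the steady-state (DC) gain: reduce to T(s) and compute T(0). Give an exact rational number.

[1] reduce the feedback loop with forward W1 and return W2 gives (2*s + 4)/(s^2 + 5*s + 5)
[2] add [W1/(1-W1*W2)], W3, W4 (parallel) gives (-6*s^4 - 31*s^3 - 57*s^2 - 39*s - 4)/(3*s^4 + 7*s^3 - 41*s^2 - 120*s - 80)
Evaluating the step-2 result (the overall T(s)) at s = 0 gives T(0) = -4/(-80) = 1/20.

Hence the answer: 1/20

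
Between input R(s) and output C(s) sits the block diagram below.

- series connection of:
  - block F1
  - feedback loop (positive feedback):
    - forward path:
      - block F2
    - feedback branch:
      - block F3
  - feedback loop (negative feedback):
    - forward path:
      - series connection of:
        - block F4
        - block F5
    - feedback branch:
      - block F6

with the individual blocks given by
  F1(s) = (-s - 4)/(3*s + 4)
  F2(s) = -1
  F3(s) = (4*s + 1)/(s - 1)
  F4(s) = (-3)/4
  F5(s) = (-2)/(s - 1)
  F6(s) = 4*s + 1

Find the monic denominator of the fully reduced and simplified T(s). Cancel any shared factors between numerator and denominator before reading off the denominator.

1. feedback reduction of F2, F3: (1 - s)/(5*s)
2. cascade F4, F5: 3/(2*s - 2)
3. close the feedback loop around (F4*F5), F6: 3/(14*s + 1)
4. series reduction of F1, [F2/(1-F2*F3)], [(F4*F5)/(1+(F4*F5)*F6)]: (3*s^2 + 9*s - 12)/(210*s^3 + 295*s^2 + 20*s)
The result of step 4 is T(s) in lowest terms. Its denominator has leading coefficient 210; dividing the denominator through by 210 makes it monic.

Therefore the answer is s^3 + 59*s^2/42 + 2*s/21.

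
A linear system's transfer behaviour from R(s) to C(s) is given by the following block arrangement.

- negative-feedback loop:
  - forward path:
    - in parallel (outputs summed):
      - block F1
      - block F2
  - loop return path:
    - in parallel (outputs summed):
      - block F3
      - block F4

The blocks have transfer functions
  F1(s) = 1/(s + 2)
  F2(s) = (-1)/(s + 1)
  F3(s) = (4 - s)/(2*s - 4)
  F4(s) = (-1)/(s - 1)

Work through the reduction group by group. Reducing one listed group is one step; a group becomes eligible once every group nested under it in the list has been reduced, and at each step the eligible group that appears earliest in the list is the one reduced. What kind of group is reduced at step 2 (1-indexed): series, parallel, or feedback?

Step 1 - reduce the parallel group F1, F2
Step 2 - parallel reduction of F3, F4
Step 3 - feedback reduction of (F1+F2), (F3+F4)
So the answer for step 2 is parallel.

Final answer: parallel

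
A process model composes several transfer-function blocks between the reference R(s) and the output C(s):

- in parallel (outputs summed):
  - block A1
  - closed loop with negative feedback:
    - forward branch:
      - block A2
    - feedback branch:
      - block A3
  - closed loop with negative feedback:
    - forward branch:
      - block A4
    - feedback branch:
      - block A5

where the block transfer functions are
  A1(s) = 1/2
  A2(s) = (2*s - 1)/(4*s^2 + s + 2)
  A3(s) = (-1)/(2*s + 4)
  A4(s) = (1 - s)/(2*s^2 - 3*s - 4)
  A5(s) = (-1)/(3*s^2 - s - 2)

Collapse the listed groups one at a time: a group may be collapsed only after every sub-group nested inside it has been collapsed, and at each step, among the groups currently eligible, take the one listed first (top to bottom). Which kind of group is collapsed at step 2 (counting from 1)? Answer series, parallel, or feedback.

Step 1: apply the feedback formula to A2, A3
Step 2: collapse the loop (A4 forward, A5 return)
Step 3: reduce the parallel group A1, [A2/(1+A2*A3)], [A4/(1+A4*A5)]
Step 2: feedback.

Final answer: feedback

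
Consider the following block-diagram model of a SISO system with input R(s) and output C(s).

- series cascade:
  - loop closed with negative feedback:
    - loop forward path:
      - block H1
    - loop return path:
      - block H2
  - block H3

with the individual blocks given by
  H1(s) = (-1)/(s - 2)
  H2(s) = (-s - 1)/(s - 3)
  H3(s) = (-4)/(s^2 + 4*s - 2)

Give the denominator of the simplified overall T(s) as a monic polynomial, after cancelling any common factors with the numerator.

Step 1: apply the feedback formula to H1, H2 = (3 - s)/(s^2 - 4*s + 7)
Step 2: cascade [H1/(1+H1*H2)], H3 = (4*s - 12)/(s^4 - 11*s^2 + 36*s - 14)
Step 2 gives the fully reduced T(s), with no common factor left to cancel. The denominator is already monic (leading coefficient 1).

Therefore the answer is s^4 - 11*s^2 + 36*s - 14.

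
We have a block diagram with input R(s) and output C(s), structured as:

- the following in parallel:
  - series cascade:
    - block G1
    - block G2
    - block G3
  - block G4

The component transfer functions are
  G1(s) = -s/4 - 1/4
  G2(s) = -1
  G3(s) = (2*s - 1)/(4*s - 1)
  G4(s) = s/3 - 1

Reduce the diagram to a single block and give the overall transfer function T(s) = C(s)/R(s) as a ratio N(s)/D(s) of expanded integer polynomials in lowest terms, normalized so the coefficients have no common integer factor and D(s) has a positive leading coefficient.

(1) combine G1, G2, G3 in series, giving (2*s^2 + s - 1)/(16*s - 4)
(2) add (G1*G2*G3), G4 (parallel), which is the overall transfer function T(s) = C(s)/R(s) in lowest terms

Hence the answer: (22*s^2 - 49*s + 9)/(48*s - 12)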